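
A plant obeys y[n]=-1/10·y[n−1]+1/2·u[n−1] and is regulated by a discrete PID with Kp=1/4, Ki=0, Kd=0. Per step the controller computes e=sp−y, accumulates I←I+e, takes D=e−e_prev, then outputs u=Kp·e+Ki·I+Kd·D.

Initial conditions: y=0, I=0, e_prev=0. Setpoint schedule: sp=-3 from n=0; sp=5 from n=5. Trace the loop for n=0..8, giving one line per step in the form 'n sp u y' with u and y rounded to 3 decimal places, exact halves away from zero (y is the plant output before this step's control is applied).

0 -3 -0.750 0.000
1 -3 -0.656 -0.375
2 -3 -0.677 -0.291
3 -3 -0.673 -0.310
4 -3 -0.674 -0.305
5 5 1.327 -0.306
6 5 1.077 0.694
7 5 1.133 0.469
8 5 1.120 0.520

(exact arithmetic carried between steps; '≈' marks a value shown rounded to 6 d.p. or computed from one; I and e_prev carry over from the previous line; the table rounds u and y to 3 d.p., halves away from zero)
n=0: y=0, sp=-3, e=sp−y=-3; I=-3, D=e−e_prev=-3; u=1/4·(-3)+0·(-3)+0·(-3)=-0.75; next y=-1/10·0+1/2·(-0.75)=-0.375
n=1: y=-0.375, sp=-3, e=sp−y=-2.625; I=-5.625, D=e−e_prev=0.375; u=1/4·(-2.625)+0·(-5.625)+0·0.375=-0.65625; next y=-1/10·(-0.375)+1/2·(-0.65625)=-0.290625
n=2: y=-0.290625, sp=-3, e=sp−y=-2.709375; I=-8.334375, D=e−e_prev=-0.084375; u=1/4·(-2.709375)+0·(-8.334375)+0·(-0.084375)≈-0.677344; next y=-1/10·(-0.290625)+1/2·(-0.677344)≈-0.309609
n=3: y≈-0.309609, sp=-3, e=sp−y≈-2.690391; I≈-11.024766, D=e−e_prev≈0.018984; u=1/4·(-2.690391)+0·(-11.024766)+0·0.018984≈-0.672598; next y=-1/10·(-0.309609)+1/2·(-0.672598)≈-0.305338
n=4: y≈-0.305338, sp=-3, e=sp−y≈-2.694662; I≈-13.719428, D=e−e_prev≈-0.004271; u=1/4·(-2.694662)+0·(-13.719428)+0·(-0.004271)≈-0.673666; next y=-1/10·(-0.305338)+1/2·(-0.673666)≈-0.306299
n=5: y≈-0.306299, sp=5, e=sp−y≈5.306299; I≈-8.413129, D=e−e_prev≈8.000961; u=1/4·5.306299+0·(-8.413129)+0·8.000961≈1.326575; next y=-1/10·(-0.306299)+1/2·1.326575≈0.693917
n=6: y≈0.693917, sp=5, e=sp−y≈4.306083; I≈-4.107046, D=e−e_prev≈-1.000216; u=1/4·4.306083+0·(-4.107046)+0·(-1.000216)≈1.076521; next y=-1/10·0.693917+1/2·1.076521≈0.468869
n=7: y≈0.468869, sp=5, e=sp−y≈4.531131; I≈0.424085, D=e−e_prev≈0.225049; u=1/4·4.531131+0·0.424085+0·0.225049≈1.132783; next y=-1/10·0.468869+1/2·1.132783≈0.519505
n=8: y≈0.519505, sp=5, e=sp−y≈4.480495; I≈4.904581, D=e−e_prev≈-0.050636; u=1/4·4.480495+0·4.904581+0·(-0.050636)≈1.120124; next y=-1/10·0.519505+1/2·1.120124≈0.508111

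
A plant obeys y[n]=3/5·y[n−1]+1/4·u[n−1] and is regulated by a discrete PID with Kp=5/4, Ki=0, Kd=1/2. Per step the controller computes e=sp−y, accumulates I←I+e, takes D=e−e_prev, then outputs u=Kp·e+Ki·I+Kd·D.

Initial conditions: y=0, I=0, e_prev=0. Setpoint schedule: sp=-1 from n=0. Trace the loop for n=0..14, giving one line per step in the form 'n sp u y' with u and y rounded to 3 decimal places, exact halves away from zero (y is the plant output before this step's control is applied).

0 -1 -1.750 0.000
1 -1 -0.484 -0.438
2 -1 -0.797 -0.384
3 -1 -0.690 -0.430
4 -1 -0.712 -0.430
5 -1 -0.702 -0.436
6 -1 -0.703 -0.437
7 -1 -0.702 -0.438
8 -1 -0.702 -0.438
9 -1 -0.702 -0.438
10 -1 -0.702 -0.439
11 -1 -0.702 -0.439
12 -1 -0.702 -0.439
13 -1 -0.702 -0.439
14 -1 -0.702 -0.439

(exact arithmetic carried between steps; '≈' marks a value shown rounded to 6 d.p. or computed from one; I and e_prev carry over from the previous line; the table rounds u and y to 3 d.p., halves away from zero)
n=0: y=0, sp=-1, e=sp−y=-1; I=-1, D=e−e_prev=-1; u=5/4·(-1)+0·(-1)+1/2·(-1)=-1.75; next y=3/5·0+1/4·(-1.75)=-0.4375
n=1: y=-0.4375, sp=-1, e=sp−y=-0.5625; I=-1.5625, D=e−e_prev=0.4375; u=5/4·(-0.5625)+0·(-1.5625)+1/2·0.4375=-0.484375; next y=3/5·(-0.4375)+1/4·(-0.484375)≈-0.383594
n=2: y≈-0.383594, sp=-1, e=sp−y≈-0.616406; I≈-2.178906, D=e−e_prev≈-0.053906; u=5/4·(-0.616406)+0·(-2.178906)+1/2·(-0.053906)≈-0.797461; next y=3/5·(-0.383594)+1/4·(-0.797461)≈-0.429521
n=3: y≈-0.429521, sp=-1, e=sp−y≈-0.570479; I≈-2.749385, D=e−e_prev≈0.045928; u=5/4·(-0.570479)+0·(-2.749385)+1/2·0.045928≈-0.690134; next y=3/5·(-0.429521)+1/4·(-0.690134)≈-0.430246
n=4: y≈-0.430246, sp=-1, e=sp−y≈-0.569754; I≈-3.319138, D=e−e_prev≈0.000725; u=5/4·(-0.569754)+0·(-3.319138)+1/2·0.000725≈-0.711829; next y=3/5·(-0.430246)+1/4·(-0.711829)≈-0.436105
n=5: y≈-0.436105, sp=-1, e=sp−y≈-0.563895; I≈-3.883033, D=e−e_prev≈0.005859; u=5/4·(-0.563895)+0·(-3.883033)+1/2·0.005859≈-0.701939; next y=3/5·(-0.436105)+1/4·(-0.701939)≈-0.437148
n=6: y≈-0.437148, sp=-1, e=sp−y≈-0.562852; I≈-4.445885, D=e−e_prev≈0.001043; u=5/4·(-0.562852)+0·(-4.445885)+1/2·0.001043≈-0.703044; next y=3/5·(-0.437148)+1/4·(-0.703044)≈-0.438050
n=7: y≈-0.438050, sp=-1, e=sp−y≈-0.561950; I≈-5.007835, D=e−e_prev≈0.000902; u=5/4·(-0.561950)+0·(-5.007835)+1/2·0.000902≈-0.701987; next y=3/5·(-0.438050)+1/4·(-0.701987)≈-0.438327
n=8: y≈-0.438327, sp=-1, e=sp−y≈-0.561673; I≈-5.569509, D=e−e_prev≈0.000277; u=5/4·(-0.561673)+0·(-5.569509)+1/2·0.000277≈-0.701953; next y=3/5·(-0.438327)+1/4·(-0.701953)≈-0.438484
n=9: y≈-0.438484, sp=-1, e=sp−y≈-0.561516; I≈-6.131025, D=e−e_prev≈0.000158; u=5/4·(-0.561516)+0·(-6.131025)+1/2·0.000158≈-0.701816; next y=3/5·(-0.438484)+1/4·(-0.701816)≈-0.438545
n=10: y≈-0.438545, sp=-1, e=sp−y≈-0.561455; I≈-6.692480, D=e−e_prev≈0.000060; u=5/4·(-0.561455)+0·(-6.692480)+1/2·0.000060≈-0.701789; next y=3/5·(-0.438545)+1/4·(-0.701789)≈-0.438574
n=11: y≈-0.438574, sp=-1, e=sp−y≈-0.561426; I≈-7.253906, D=e−e_prev≈0.000030; u=5/4·(-0.561426)+0·(-7.253906)+1/2·0.000030≈-0.701768; next y=3/5·(-0.438574)+1/4·(-0.701768)≈-0.438586
n=12: y≈-0.438586, sp=-1, e=sp−y≈-0.561414; I≈-7.815320, D=e−e_prev≈0.000012; u=5/4·(-0.561414)+0·(-7.815320)+1/2·0.000012≈-0.701761; next y=3/5·(-0.438586)+1/4·(-0.701761)≈-0.438592
n=13: y≈-0.438592, sp=-1, e=sp−y≈-0.561408; I≈-8.376728, D=e−e_prev≈0.000006; u=5/4·(-0.561408)+0·(-8.376728)+1/2·0.000006≈-0.701757; next y=3/5·(-0.438592)+1/4·(-0.701757)≈-0.438594
n=14: y≈-0.438594, sp=-1, e=sp−y≈-0.561406; I≈-8.938133, D=e−e_prev≈0.000002; u=5/4·(-0.561406)+0·(-8.938133)+1/2·0.000002≈-0.701756; next y=3/5·(-0.438594)+1/4·(-0.701756)≈-0.438596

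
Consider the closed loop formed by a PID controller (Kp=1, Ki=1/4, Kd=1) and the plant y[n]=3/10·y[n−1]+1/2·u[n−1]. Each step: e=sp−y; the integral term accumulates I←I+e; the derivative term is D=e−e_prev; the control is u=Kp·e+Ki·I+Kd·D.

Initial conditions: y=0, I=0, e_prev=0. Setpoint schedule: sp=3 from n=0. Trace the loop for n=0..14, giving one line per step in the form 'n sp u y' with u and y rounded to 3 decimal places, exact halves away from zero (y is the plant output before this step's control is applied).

(exact arithmetic carried between steps; '≈' marks a value shown rounded to 6 d.p. or computed from one; I and e_prev carry over from the previous line; the table rounds u and y to 3 d.p., halves away from zero)
n=0: y=0, sp=3, e=sp−y=3; I=3, D=e−e_prev=3; u=1·3+1/4·3+1·3=6.75; next y=3/10·0+1/2·6.75=3.375
n=1: y=3.375, sp=3, e=sp−y=-0.375; I=2.625, D=e−e_prev=-3.375; u=1·(-0.375)+1/4·2.625+1·(-3.375)=-3.09375; next y=3/10·3.375+1/2·(-3.09375)=-0.534375
n=2: y=-0.534375, sp=3, e=sp−y=3.534375; I=6.159375, D=e−e_prev=3.909375; u=1·3.534375+1/4·6.159375+1·3.909375≈8.983594; next y=3/10·(-0.534375)+1/2·8.983594≈4.331484
n=3: y≈4.331484, sp=3, e=sp−y≈-1.331484; I≈4.827891, D=e−e_prev≈-4.865859; u=1·(-1.331484)+1/4·4.827891+1·(-4.865859)≈-4.990371; next y=3/10·4.331484+1/2·(-4.990371)≈-1.195740
n=4: y≈-1.195740, sp=3, e=sp−y≈4.195740; I≈9.023631, D=e−e_prev≈5.527225; u=1·4.195740+1/4·9.023631+1·5.527225≈11.978873; next y=3/10·(-1.195740)+1/2·11.978873≈5.630714
n=5: y≈5.630714, sp=3, e=sp−y≈-2.630714; I≈6.392917, D=e−e_prev≈-6.826454; u=1·(-2.630714)+1/4·6.392917+1·(-6.826454)≈-7.858939; next y=3/10·5.630714+1/2·(-7.858939)≈-2.240255
n=6: y≈-2.240255, sp=3, e=sp−y≈5.240255; I≈11.633172, D=e−e_prev≈7.870970; u=1·5.240255+1/4·11.633172+1·7.870970≈16.019518; next y=3/10·(-2.240255)+1/2·16.019518≈7.337682
n=7: y≈7.337682, sp=3, e=sp−y≈-4.337682; I≈7.295490, D=e−e_prev≈-9.577938; u=1·(-4.337682)+1/4·7.295490+1·(-9.577938)≈-12.091748; next y=3/10·7.337682+1/2·(-12.091748)≈-3.844569
n=8: y≈-3.844569, sp=3, e=sp−y≈6.844569; I≈14.140059, D=e−e_prev≈11.182252; u=1·6.844569+1/4·14.140059+1·11.182252≈21.561836; next y=3/10·(-3.844569)+1/2·21.561836≈9.627547
n=9: y≈9.627547, sp=3, e=sp−y≈-6.627547; I≈7.512512, D=e−e_prev≈-13.472116; u=1·(-6.627547)+1/4·7.512512+1·(-13.472116)≈-18.221535; next y=3/10·9.627547+1/2·(-18.221535)≈-6.222504
n=10: y≈-6.222504, sp=3, e=sp−y≈9.222504; I≈16.735015, D=e−e_prev≈15.850051; u=1·9.222504+1/4·16.735015+1·15.850051≈29.256308; next y=3/10·(-6.222504)+1/2·29.256308≈12.761403
n=11: y≈12.761403, sp=3, e=sp−y≈-9.761403; I≈6.973612, D=e−e_prev≈-18.983907; u=1·(-9.761403)+1/4·6.973612+1·(-18.983907)≈-27.001906; next y=3/10·12.761403+1/2·(-27.001906)≈-9.672532
n=12: y≈-9.672532, sp=3, e=sp−y≈12.672532; I≈19.646145, D=e−e_prev≈22.433935; u=1·12.672532+1/4·19.646145+1·22.433935≈40.018004; next y=3/10·(-9.672532)+1/2·40.018004≈17.107242
n=13: y≈17.107242, sp=3, e=sp−y≈-14.107242; I≈5.538903, D=e−e_prev≈-26.779775; u=1·(-14.107242)+1/4·5.538903+1·(-26.779775)≈-39.502291; next y=3/10·17.107242+1/2·(-39.502291)≈-14.618973
n=14: y≈-14.618973, sp=3, e=sp−y≈17.618973; I≈23.157875, D=e−e_prev≈31.726215; u=1·17.618973+1/4·23.157875+1·31.726215≈55.134657; next y=3/10·(-14.618973)+1/2·55.134657≈23.181637

0 3 6.750 0.000
1 3 -3.094 3.375
2 3 8.984 -0.534
3 3 -4.990 4.331
4 3 11.979 -1.196
5 3 -7.859 5.631
6 3 16.020 -2.240
7 3 -12.092 7.338
8 3 21.562 -3.845
9 3 -18.222 9.628
10 3 29.256 -6.223
11 3 -27.002 12.761
12 3 40.018 -9.673
13 3 -39.502 17.107
14 3 55.135 -14.619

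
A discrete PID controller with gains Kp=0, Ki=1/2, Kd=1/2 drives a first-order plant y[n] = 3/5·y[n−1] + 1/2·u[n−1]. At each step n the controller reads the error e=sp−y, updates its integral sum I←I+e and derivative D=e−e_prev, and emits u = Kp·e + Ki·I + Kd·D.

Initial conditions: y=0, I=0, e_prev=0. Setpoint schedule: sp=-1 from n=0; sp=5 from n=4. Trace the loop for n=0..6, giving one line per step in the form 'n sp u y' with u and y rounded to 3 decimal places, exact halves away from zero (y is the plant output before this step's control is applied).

(exact arithmetic carried between steps; '≈' marks a value shown rounded to 6 d.p. or computed from one; I and e_prev carry over from the previous line; the table rounds u and y to 3 d.p., halves away from zero)
n=0: y=0, sp=-1, e=sp−y=-1; I=-1, D=e−e_prev=-1; u=0·(-1)+1/2·(-1)+1/2·(-1)=-1; next y=3/5·0+1/2·(-1)=-0.5
n=1: y=-0.5, sp=-1, e=sp−y=-0.5; I=-1.5, D=e−e_prev=0.5; u=0·(-0.5)+1/2·(-1.5)+1/2·0.5=-0.5; next y=3/5·(-0.5)+1/2·(-0.5)=-0.55
n=2: y=-0.55, sp=-1, e=sp−y=-0.45; I=-1.95, D=e−e_prev=0.05; u=0·(-0.45)+1/2·(-1.95)+1/2·0.05=-0.95; next y=3/5·(-0.55)+1/2·(-0.95)=-0.805
n=3: y=-0.805, sp=-1, e=sp−y=-0.195; I=-2.145, D=e−e_prev=0.255; u=0·(-0.195)+1/2·(-2.145)+1/2·0.255=-0.945; next y=3/5·(-0.805)+1/2·(-0.945)=-0.9555
n=4: y=-0.9555, sp=5, e=sp−y=5.9555; I=3.8105, D=e−e_prev=6.1505; u=0·5.9555+1/2·3.8105+1/2·6.1505=4.9805; next y=3/5·(-0.9555)+1/2·4.9805=1.91695
n=5: y=1.91695, sp=5, e=sp−y=3.08305; I=6.89355, D=e−e_prev=-2.87245; u=0·3.08305+1/2·6.89355+1/2·(-2.87245)=2.01055; next y=3/5·1.91695+1/2·2.01055=2.155445
n=6: y=2.155445, sp=5, e=sp−y=2.844555; I=9.738105, D=e−e_prev=-0.238495; u=0·2.844555+1/2·9.738105+1/2·(-0.238495)=4.749805; next y=3/5·2.155445+1/2·4.749805≈3.668170

0 -1 -1.000 0.000
1 -1 -0.500 -0.500
2 -1 -0.950 -0.550
3 -1 -0.945 -0.805
4 5 4.981 -0.956
5 5 2.011 1.917
6 5 4.750 2.155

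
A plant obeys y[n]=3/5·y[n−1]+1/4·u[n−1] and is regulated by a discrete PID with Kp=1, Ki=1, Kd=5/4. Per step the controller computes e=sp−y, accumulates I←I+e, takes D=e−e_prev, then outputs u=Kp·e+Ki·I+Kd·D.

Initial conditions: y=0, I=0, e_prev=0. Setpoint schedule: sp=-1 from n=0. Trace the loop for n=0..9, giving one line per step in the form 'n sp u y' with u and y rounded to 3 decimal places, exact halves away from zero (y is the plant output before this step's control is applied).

(exact arithmetic carried between steps; '≈' marks a value shown rounded to 6 d.p. or computed from one; I and e_prev carry over from the previous line; the table rounds u and y to 3 d.p., halves away from zero)
n=0: y=0, sp=-1, e=sp−y=-1; I=-1, D=e−e_prev=-1; u=1·(-1)+1·(-1)+5/4·(-1)=-3.25; next y=3/5·0+1/4·(-3.25)=-0.8125
n=1: y=-0.8125, sp=-1, e=sp−y=-0.1875; I=-1.1875, D=e−e_prev=0.8125; u=1·(-0.1875)+1·(-1.1875)+5/4·0.8125=-0.359375; next y=3/5·(-0.8125)+1/4·(-0.359375)≈-0.577344
n=2: y≈-0.577344, sp=-1, e=sp−y≈-0.422656; I≈-1.610156, D=e−e_prev≈-0.235156; u=1·(-0.422656)+1·(-1.610156)+5/4·(-0.235156)≈-2.326758; next y=3/5·(-0.577344)+1/4·(-2.326758)≈-0.928096
n=3: y≈-0.928096, sp=-1, e=sp−y≈-0.071904; I≈-1.682061, D=e−e_prev≈0.350752; u=1·(-0.071904)+1·(-1.682061)+5/4·0.350752≈-1.315525; next y=3/5·(-0.928096)+1/4·(-1.315525)≈-0.885739
n=4: y≈-0.885739, sp=-1, e=sp−y≈-0.114261; I≈-1.796322, D=e−e_prev≈-0.042357; u=1·(-0.114261)+1·(-1.796322)+5/4·(-0.042357)≈-1.963530; next y=3/5·(-0.885739)+1/4·(-1.963530)≈-1.022326
n=5: y≈-1.022326, sp=-1, e=sp−y≈0.022326; I≈-1.773996, D=e−e_prev≈0.136587; u=1·0.022326+1·(-1.773996)+5/4·0.136587≈-1.580937; next y=3/5·(-1.022326)+1/4·(-1.580937)≈-1.008630
n=6: y≈-1.008630, sp=-1, e=sp−y≈0.008630; I≈-1.765367, D=e−e_prev≈-0.013696; u=1·0.008630+1·(-1.765367)+5/4·(-0.013696)≈-1.773857; next y=3/5·(-1.008630)+1/4·(-1.773857)≈-1.048642
n=7: y≈-1.048642, sp=-1, e=sp−y≈0.048642; I≈-1.716725, D=e−e_prev≈0.040012; u=1·0.048642+1·(-1.716725)+5/4·0.040012≈-1.618067; next y=3/5·(-1.048642)+1/4·(-1.618067)≈-1.033702
n=8: y≈-1.033702, sp=-1, e=sp−y≈0.033702; I≈-1.683023, D=e−e_prev≈-0.014940; u=1·0.033702+1·(-1.683023)+5/4·(-0.014940)≈-1.667996; next y=3/5·(-1.033702)+1/4·(-1.667996)≈-1.037220
n=9: y≈-1.037220, sp=-1, e=sp−y≈0.037220; I≈-1.645803, D=e−e_prev≈0.003518; u=1·0.037220+1·(-1.645803)+5/4·0.003518≈-1.604185; next y=3/5·(-1.037220)+1/4·(-1.604185)≈-1.023378

0 -1 -3.250 0.000
1 -1 -0.359 -0.813
2 -1 -2.327 -0.577
3 -1 -1.316 -0.928
4 -1 -1.964 -0.886
5 -1 -1.581 -1.022
6 -1 -1.774 -1.009
7 -1 -1.618 -1.049
8 -1 -1.668 -1.034
9 -1 -1.604 -1.037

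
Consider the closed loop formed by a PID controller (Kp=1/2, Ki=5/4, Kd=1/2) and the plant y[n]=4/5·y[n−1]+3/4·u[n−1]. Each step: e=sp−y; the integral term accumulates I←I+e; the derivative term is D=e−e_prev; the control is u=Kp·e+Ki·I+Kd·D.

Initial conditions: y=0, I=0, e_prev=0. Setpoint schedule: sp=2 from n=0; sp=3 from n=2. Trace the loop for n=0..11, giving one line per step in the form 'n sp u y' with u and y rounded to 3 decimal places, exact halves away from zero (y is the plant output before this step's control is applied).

(exact arithmetic carried between steps; '≈' marks a value shown rounded to 6 d.p. or computed from one; I and e_prev carry over from the previous line; the table rounds u and y to 3 d.p., halves away from zero)
n=0: y=0, sp=2, e=sp−y=2; I=2, D=e−e_prev=2; u=1/2·2+5/4·2+1/2·2=4.5; next y=4/5·0+3/4·4.5=3.375
n=1: y=3.375, sp=2, e=sp−y=-1.375; I=0.625, D=e−e_prev=-3.375; u=1/2·(-1.375)+5/4·0.625+1/2·(-3.375)=-1.59375; next y=4/5·3.375+3/4·(-1.59375)≈1.504688
n=2: y≈1.504688, sp=3, e=sp−y≈1.495313; I≈2.120313, D=e−e_prev≈2.870313; u=1/2·1.495313+5/4·2.120313+1/2·2.870313≈4.833203; next y=4/5·1.504688+3/4·4.833203≈4.828652
n=3: y≈4.828652, sp=3, e=sp−y≈-1.828652; I≈0.291660, D=e−e_prev≈-3.323965; u=1/2·(-1.828652)+5/4·0.291660+1/2·(-3.323965)≈-2.211733; next y=4/5·4.828652+3/4·(-2.211733)≈2.204122
n=4: y≈2.204122, sp=3, e=sp−y≈0.795878; I≈1.087538, D=e−e_prev≈2.624531; u=1/2·0.795878+5/4·1.087538+1/2·2.624531≈3.069627; next y=4/5·2.204122+3/4·3.069627≈4.065518
n=5: y≈4.065518, sp=3, e=sp−y≈-1.065518; I≈0.022020, D=e−e_prev≈-1.861396; u=1/2·(-1.065518)+5/4·0.022020+1/2·(-1.861396)≈-1.435931; next y=4/5·4.065518+3/4·(-1.435931)≈2.175466
n=6: y≈2.175466, sp=3, e=sp−y≈0.824534; I≈0.846555, D=e−e_prev≈1.890052; u=1/2·0.824534+5/4·0.846555+1/2·1.890052≈2.415487; next y=4/5·2.175466+3/4·2.415487≈3.551988
n=7: y≈3.551988, sp=3, e=sp−y≈-0.551988; I≈0.294567, D=e−e_prev≈-1.376522; u=1/2·(-0.551988)+5/4·0.294567+1/2·(-1.376522)≈-0.596046; next y=4/5·3.551988+3/4·(-0.596046)≈2.394556
n=8: y≈2.394556, sp=3, e=sp−y≈0.605444; I≈0.900011, D=e−e_prev≈1.157432; u=1/2·0.605444+5/4·0.900011+1/2·1.157432≈2.006452; next y=4/5·2.394556+3/4·2.006452≈3.420484
n=9: y≈3.420484, sp=3, e=sp−y≈-0.420484; I≈0.479528, D=e−e_prev≈-1.025928; u=1/2·(-0.420484)+5/4·0.479528+1/2·(-1.025928)≈-0.123796; next y=4/5·3.420484+3/4·(-0.123796)≈2.643540
n=10: y≈2.643540, sp=3, e=sp−y≈0.356460; I≈0.835988, D=e−e_prev≈0.776944; u=1/2·0.356460+5/4·0.835988+1/2·0.776944≈1.611687; next y=4/5·2.643540+3/4·1.611687≈3.323597
n=11: y≈3.323597, sp=3, e=sp−y≈-0.323597; I≈0.512391, D=e−e_prev≈-0.680057; u=1/2·(-0.323597)+5/4·0.512391+1/2·(-0.680057)≈0.138661; next y=4/5·3.323597+3/4·0.138661≈2.762874

0 2 4.500 0.000
1 2 -1.594 3.375
2 3 4.833 1.505
3 3 -2.212 4.829
4 3 3.070 2.204
5 3 -1.436 4.066
6 3 2.415 2.175
7 3 -0.596 3.552
8 3 2.006 2.395
9 3 -0.124 3.420
10 3 1.612 2.644
11 3 0.139 3.324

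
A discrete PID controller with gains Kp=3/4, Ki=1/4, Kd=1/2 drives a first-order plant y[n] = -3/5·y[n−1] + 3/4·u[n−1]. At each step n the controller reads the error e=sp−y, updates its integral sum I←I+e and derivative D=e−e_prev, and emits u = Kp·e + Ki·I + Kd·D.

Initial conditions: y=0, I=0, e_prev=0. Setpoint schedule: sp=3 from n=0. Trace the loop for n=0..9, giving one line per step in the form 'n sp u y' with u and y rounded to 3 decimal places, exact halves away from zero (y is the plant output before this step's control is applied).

0 3 4.500 0.000
1 3 -1.313 3.375
2 3 9.858 -3.009
3 3 -10.145 9.199
4 3 27.900 -13.128
5 3 -42.126 28.802
6 3 88.904 -48.875
7 3 -154.284 96.003
8 3 298.882 -173.315
9 3 -543.896 328.150

(exact arithmetic carried between steps; '≈' marks a value shown rounded to 6 d.p. or computed from one; I and e_prev carry over from the previous line; the table rounds u and y to 3 d.p., halves away from zero)
n=0: y=0, sp=3, e=sp−y=3; I=3, D=e−e_prev=3; u=3/4·3+1/4·3+1/2·3=4.5; next y=-3/5·0+3/4·4.5=3.375
n=1: y=3.375, sp=3, e=sp−y=-0.375; I=2.625, D=e−e_prev=-3.375; u=3/4·(-0.375)+1/4·2.625+1/2·(-3.375)=-1.3125; next y=-3/5·3.375+3/4·(-1.3125)=-3.009375
n=2: y=-3.009375, sp=3, e=sp−y=6.009375; I=8.634375, D=e−e_prev=6.384375; u=3/4·6.009375+1/4·8.634375+1/2·6.384375≈9.857813; next y=-3/5·(-3.009375)+3/4·9.857813≈9.198984
n=3: y≈9.198984, sp=3, e=sp−y≈-6.198984; I≈2.435391, D=e−e_prev≈-12.208359; u=3/4·(-6.198984)+1/4·2.435391+1/2·(-12.208359)≈-10.144570; next y=-3/5·9.198984+3/4·(-10.144570)≈-13.127818
n=4: y≈-13.127818, sp=3, e=sp−y≈16.127818; I≈18.563209, D=e−e_prev≈22.326803; u=3/4·16.127818+1/4·18.563209+1/2·22.326803≈27.900067; next y=-3/5·(-13.127818)+3/4·27.900067≈28.801742
n=5: y≈28.801742, sp=3, e=sp−y≈-25.801742; I≈-7.238533, D=e−e_prev≈-41.929560; u=3/4·(-25.801742)+1/4·(-7.238533)+1/2·(-41.929560)≈-42.125719; next y=-3/5·28.801742+3/4·(-42.125719)≈-48.875334
n=6: y≈-48.875334, sp=3, e=sp−y≈51.875334; I≈44.636802, D=e−e_prev≈77.677076; u=3/4·51.875334+1/4·44.636802+1/2·77.677076≈88.904239; next y=-3/5·(-48.875334)+3/4·88.904239≈96.003380
n=7: y≈96.003380, sp=3, e=sp−y≈-93.003380; I≈-48.366578, D=e−e_prev≈-144.878714; u=3/4·(-93.003380)+1/4·(-48.366578)+1/2·(-144.878714)≈-154.283537; next y=-3/5·96.003380+3/4·(-154.283537)≈-173.314681
n=8: y≈-173.314681, sp=3, e=sp−y≈176.314681; I≈127.948102, D=e−e_prev≈269.318061; u=3/4·176.314681+1/4·127.948102+1/2·269.318061≈298.882066; next y=-3/5·(-173.314681)+3/4·298.882066≈328.150358
n=9: y≈328.150358, sp=3, e=sp−y≈-325.150358; I≈-197.202256, D=e−e_prev≈-501.465039; u=3/4·(-325.150358)+1/4·(-197.202256)+1/2·(-501.465039)≈-543.895852; next y=-3/5·328.150358+3/4·(-543.895852)≈-604.812104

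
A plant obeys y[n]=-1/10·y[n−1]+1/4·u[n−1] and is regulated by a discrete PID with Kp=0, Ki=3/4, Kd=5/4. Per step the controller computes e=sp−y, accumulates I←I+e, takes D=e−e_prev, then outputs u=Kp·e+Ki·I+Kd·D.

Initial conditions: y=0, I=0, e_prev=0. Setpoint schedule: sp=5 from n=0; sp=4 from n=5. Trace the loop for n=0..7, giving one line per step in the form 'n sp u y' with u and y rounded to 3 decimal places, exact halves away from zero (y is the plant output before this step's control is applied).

0 5 10.000 0.000
1 5 2.500 2.500
2 5 11.750 0.375
3 5 7.513 2.900
4 5 14.868 1.588
5 4 9.847 3.558
6 4 16.795 2.106
7 4 12.636 3.988

(exact arithmetic carried between steps; '≈' marks a value shown rounded to 6 d.p. or computed from one; I and e_prev carry over from the previous line; the table rounds u and y to 3 d.p., halves away from zero)
n=0: y=0, sp=5, e=sp−y=5; I=5, D=e−e_prev=5; u=0·5+3/4·5+5/4·5=10; next y=-1/10·0+1/4·10=2.5
n=1: y=2.5, sp=5, e=sp−y=2.5; I=7.5, D=e−e_prev=-2.5; u=0·2.5+3/4·7.5+5/4·(-2.5)=2.5; next y=-1/10·2.5+1/4·2.5=0.375
n=2: y=0.375, sp=5, e=sp−y=4.625; I=12.125, D=e−e_prev=2.125; u=0·4.625+3/4·12.125+5/4·2.125=11.75; next y=-1/10·0.375+1/4·11.75=2.9
n=3: y=2.9, sp=5, e=sp−y=2.1; I=14.225, D=e−e_prev=-2.525; u=0·2.1+3/4·14.225+5/4·(-2.525)=7.5125; next y=-1/10·2.9+1/4·7.5125=1.588125
n=4: y=1.588125, sp=5, e=sp−y=3.411875; I=17.636875, D=e−e_prev=1.311875; u=0·3.411875+3/4·17.636875+5/4·1.311875=14.8675; next y=-1/10·1.588125+1/4·14.8675≈3.558063
n=5: y≈3.558063, sp=4, e=sp−y≈0.441938; I≈18.078813, D=e−e_prev≈-2.969938; u=0·0.441938+3/4·18.078813+5/4·(-2.969938)≈9.846688; next y=-1/10·3.558063+1/4·9.846688≈2.105866
n=6: y≈2.105866, sp=4, e=sp−y≈1.894134; I≈19.972947, D=e−e_prev≈1.452197; u=0·1.894134+3/4·19.972947+5/4·1.452197≈16.794956; next y=-1/10·2.105866+1/4·16.794956≈3.988153
n=7: y≈3.988153, sp=4, e=sp−y≈0.011848; I≈19.984794, D=e−e_prev≈-1.882287; u=0·0.011848+3/4·19.984794+5/4·(-1.882287)≈12.635737; next y=-1/10·3.988153+1/4·12.635737≈2.760119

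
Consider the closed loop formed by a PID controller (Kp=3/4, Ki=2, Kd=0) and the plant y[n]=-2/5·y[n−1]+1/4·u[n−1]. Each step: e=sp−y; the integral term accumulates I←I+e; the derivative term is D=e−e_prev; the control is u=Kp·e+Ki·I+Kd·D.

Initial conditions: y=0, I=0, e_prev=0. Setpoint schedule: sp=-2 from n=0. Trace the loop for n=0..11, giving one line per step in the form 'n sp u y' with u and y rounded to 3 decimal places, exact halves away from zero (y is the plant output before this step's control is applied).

(exact arithmetic carried between steps; '≈' marks a value shown rounded to 6 d.p. or computed from one; I and e_prev carry over from the previous line; the table rounds u and y to 3 d.p., halves away from zero)
n=0: y=0, sp=-2, e=sp−y=-2; I=-2, D=e−e_prev=-2; u=3/4·(-2)+2·(-2)+0·(-2)=-5.5; next y=-2/5·0+1/4·(-5.5)=-1.375
n=1: y=-1.375, sp=-2, e=sp−y=-0.625; I=-2.625, D=e−e_prev=1.375; u=3/4·(-0.625)+2·(-2.625)+0·1.375=-5.71875; next y=-2/5·(-1.375)+1/4·(-5.71875)≈-0.879688
n=2: y≈-0.879688, sp=-2, e=sp−y≈-1.120313; I≈-3.745313, D=e−e_prev≈-0.495313; u=3/4·(-1.120313)+2·(-3.745313)+0·(-0.495313)≈-8.330859; next y=-2/5·(-0.879688)+1/4·(-8.330859)≈-1.730840
n=3: y≈-1.730840, sp=-2, e=sp−y≈-0.269160; I≈-4.014473, D=e−e_prev≈0.851152; u=3/4·(-0.269160)+2·(-4.014473)+0·0.851152≈-8.230815; next y=-2/5·(-1.730840)+1/4·(-8.230815)≈-1.365368
n=4: y≈-1.365368, sp=-2, e=sp−y≈-0.634632; I≈-4.649105, D=e−e_prev≈-0.365472; u=3/4·(-0.634632)+2·(-4.649105)+0·(-0.365472)≈-9.774184; next y=-2/5·(-1.365368)+1/4·(-9.774184)≈-1.897399
n=5: y≈-1.897399, sp=-2, e=sp−y≈-0.102601; I≈-4.751706, D=e−e_prev≈0.532031; u=3/4·(-0.102601)+2·(-4.751706)+0·0.532031≈-9.580363; next y=-2/5·(-1.897399)+1/4·(-9.580363)≈-1.636131
n=6: y≈-1.636131, sp=-2, e=sp−y≈-0.363869; I≈-5.115575, D=e−e_prev≈-0.261267; u=3/4·(-0.363869)+2·(-5.115575)+0·(-0.261267)≈-10.504051; next y=-2/5·(-1.636131)+1/4·(-10.504051)≈-1.971560
n=7: y≈-1.971560, sp=-2, e=sp−y≈-0.028440; I≈-5.144014, D=e−e_prev≈0.335429; u=3/4·(-0.028440)+2·(-5.144014)+0·0.335429≈-10.309359; next y=-2/5·(-1.971560)+1/4·(-10.309359)≈-1.788716
n=8: y≈-1.788716, sp=-2, e=sp−y≈-0.211284; I≈-5.355299, D=e−e_prev≈-0.182845; u=3/4·(-0.211284)+2·(-5.355299)+0·(-0.182845)≈-10.869061; next y=-2/5·(-1.788716)+1/4·(-10.869061)≈-2.001779
n=9: y≈-2.001779, sp=-2, e=sp−y≈0.001779; I≈-5.353520, D=e−e_prev≈0.213063; u=3/4·0.001779+2·(-5.353520)+0·0.213063≈-10.705705; next y=-2/5·(-2.001779)+1/4·(-10.705705)≈-1.875715
n=10: y≈-1.875715, sp=-2, e=sp−y≈-0.124285; I≈-5.477805, D=e−e_prev≈-0.126064; u=3/4·(-0.124285)+2·(-5.477805)+0·(-0.126064)≈-11.048824; next y=-2/5·(-1.875715)+1/4·(-11.048824)≈-2.011920
n=11: y≈-2.011920, sp=-2, e=sp−y≈0.011920; I≈-5.465885, D=e−e_prev≈0.136205; u=3/4·0.011920+2·(-5.465885)+0·0.136205≈-10.922830; next y=-2/5·(-2.011920)+1/4·(-10.922830)≈-1.925939

0 -2 -5.500 0.000
1 -2 -5.719 -1.375
2 -2 -8.331 -0.880
3 -2 -8.231 -1.731
4 -2 -9.774 -1.365
5 -2 -9.580 -1.897
6 -2 -10.504 -1.636
7 -2 -10.309 -1.972
8 -2 -10.869 -1.789
9 -2 -10.706 -2.002
10 -2 -11.049 -1.876
11 -2 -10.923 -2.012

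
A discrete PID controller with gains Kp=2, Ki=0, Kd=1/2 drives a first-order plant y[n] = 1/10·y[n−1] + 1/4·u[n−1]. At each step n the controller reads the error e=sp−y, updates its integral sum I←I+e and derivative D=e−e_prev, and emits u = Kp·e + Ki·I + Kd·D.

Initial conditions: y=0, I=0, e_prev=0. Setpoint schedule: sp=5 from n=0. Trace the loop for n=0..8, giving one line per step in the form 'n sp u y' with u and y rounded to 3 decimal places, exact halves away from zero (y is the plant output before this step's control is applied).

0 5 12.500 0.000
1 5 2.188 3.125
2 5 9.414 0.859
3 5 4.331 2.439
4 5 7.903 1.327
5 5 5.392 2.108
6 5 7.157 1.559
7 5 5.917 1.945
8 5 6.788 1.674

(exact arithmetic carried between steps; '≈' marks a value shown rounded to 6 d.p. or computed from one; I and e_prev carry over from the previous line; the table rounds u and y to 3 d.p., halves away from zero)
n=0: y=0, sp=5, e=sp−y=5; I=5, D=e−e_prev=5; u=2·5+0·5+1/2·5=12.5; next y=1/10·0+1/4·12.5=3.125
n=1: y=3.125, sp=5, e=sp−y=1.875; I=6.875, D=e−e_prev=-3.125; u=2·1.875+0·6.875+1/2·(-3.125)=2.1875; next y=1/10·3.125+1/4·2.1875=0.859375
n=2: y=0.859375, sp=5, e=sp−y=4.140625; I=11.015625, D=e−e_prev=2.265625; u=2·4.140625+0·11.015625+1/2·2.265625≈9.414063; next y=1/10·0.859375+1/4·9.414063≈2.439453
n=3: y≈2.439453, sp=5, e=sp−y≈2.560547; I≈13.576172, D=e−e_prev≈-1.580078; u=2·2.560547+0·13.576172+1/2·(-1.580078)≈4.331055; next y=1/10·2.439453+1/4·4.331055≈1.326709
n=4: y≈1.326709, sp=5, e=sp−y≈3.673291; I≈17.249463, D=e−e_prev≈1.112744; u=2·3.673291+0·17.249463+1/2·1.112744≈7.902954; next y=1/10·1.326709+1/4·7.902954≈2.108409
n=5: y≈2.108409, sp=5, e=sp−y≈2.891591; I≈20.141053, D=e−e_prev≈-0.781700; u=2·2.891591+0·20.141053+1/2·(-0.781700)≈5.392331; next y=1/10·2.108409+1/4·5.392331≈1.558924
n=6: y≈1.558924, sp=5, e=sp−y≈3.441076; I≈23.582130, D=e−e_prev≈0.549486; u=2·3.441076+0·23.582130+1/2·0.549486≈7.156896; next y=1/10·1.558924+1/4·7.156896≈1.945116
n=7: y≈1.945116, sp=5, e=sp−y≈3.054884; I≈26.637014, D=e−e_prev≈-0.386193; u=2·3.054884+0·26.637014+1/2·(-0.386193)≈5.916671; next y=1/10·1.945116+1/4·5.916671≈1.673679
n=8: y≈1.673679, sp=5, e=sp−y≈3.326321; I≈29.963334, D=e−e_prev≈0.271437; u=2·3.326321+0·29.963334+1/2·0.271437≈6.788360; next y=1/10·1.673679+1/4·6.788360≈1.864458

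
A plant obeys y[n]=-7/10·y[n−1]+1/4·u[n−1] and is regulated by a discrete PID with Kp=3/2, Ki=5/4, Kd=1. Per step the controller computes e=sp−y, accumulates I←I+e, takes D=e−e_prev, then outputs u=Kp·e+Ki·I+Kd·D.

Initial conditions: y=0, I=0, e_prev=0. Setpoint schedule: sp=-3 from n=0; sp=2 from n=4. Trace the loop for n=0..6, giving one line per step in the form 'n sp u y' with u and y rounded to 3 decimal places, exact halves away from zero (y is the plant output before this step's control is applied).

0 -3 -11.250 0.000
1 -3 -1.453 -2.813
2 -3 -21.067 1.605
3 -3 7.579 -6.391
4 2 -25.275 6.368
5 2 41.317 -10.776
6 2 -67.292 17.873

(exact arithmetic carried between steps; '≈' marks a value shown rounded to 6 d.p. or computed from one; I and e_prev carry over from the previous line; the table rounds u and y to 3 d.p., halves away from zero)
n=0: y=0, sp=-3, e=sp−y=-3; I=-3, D=e−e_prev=-3; u=3/2·(-3)+5/4·(-3)+1·(-3)=-11.25; next y=-7/10·0+1/4·(-11.25)=-2.8125
n=1: y=-2.8125, sp=-3, e=sp−y=-0.1875; I=-3.1875, D=e−e_prev=2.8125; u=3/2·(-0.1875)+5/4·(-3.1875)+1·2.8125=-1.453125; next y=-7/10·(-2.8125)+1/4·(-1.453125)≈1.605469
n=2: y≈1.605469, sp=-3, e=sp−y≈-4.605469; I≈-7.792969, D=e−e_prev≈-4.417969; u=3/2·(-4.605469)+5/4·(-7.792969)+1·(-4.417969)≈-21.067383; next y=-7/10·1.605469+1/4·(-21.067383)≈-6.390674
n=3: y≈-6.390674, sp=-3, e=sp−y≈3.390674; I≈-4.402295, D=e−e_prev≈7.996143; u=3/2·3.390674+5/4·(-4.402295)+1·7.996143≈7.579285; next y=-7/10·(-6.390674)+1/4·7.579285≈6.368293
n=4: y≈6.368293, sp=2, e=sp−y≈-4.368293; I≈-8.770588, D=e−e_prev≈-7.758967; u=3/2·(-4.368293)+5/4·(-8.770588)+1·(-7.758967)≈-25.274641; next y=-7/10·6.368293+1/4·(-25.274641)≈-10.776465
n=5: y≈-10.776465, sp=2, e=sp−y≈12.776465; I≈4.005877, D=e−e_prev≈17.144758; u=3/2·12.776465+5/4·4.005877+1·17.144758≈41.316802; next y=-7/10·(-10.776465)+1/4·41.316802≈17.872726
n=6: y≈17.872726, sp=2, e=sp−y≈-15.872726; I≈-11.866849, D=e−e_prev≈-28.649191; u=3/2·(-15.872726)+5/4·(-11.866849)+1·(-28.649191)≈-67.291842; next y=-7/10·17.872726+1/4·(-67.291842)≈-29.333869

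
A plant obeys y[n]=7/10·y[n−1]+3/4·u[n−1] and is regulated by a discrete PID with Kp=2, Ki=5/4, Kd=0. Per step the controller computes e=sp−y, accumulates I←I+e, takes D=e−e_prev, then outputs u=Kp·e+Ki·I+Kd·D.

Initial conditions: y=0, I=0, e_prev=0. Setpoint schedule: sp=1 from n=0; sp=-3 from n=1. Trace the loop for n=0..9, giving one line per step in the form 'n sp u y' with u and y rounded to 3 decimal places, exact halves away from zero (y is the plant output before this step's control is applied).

0 1 3.250 0.000
1 -3 -16.422 2.438
2 -3 19.186 -10.610
3 -3 -28.412 6.962
4 -3 35.178 -16.435
5 -3 -49.799 14.879
6 -3 63.744 -26.934
7 -3 -87.975 28.954
8 -3 114.752 -45.713
9 -3 -156.134 54.064

(exact arithmetic carried between steps; '≈' marks a value shown rounded to 6 d.p. or computed from one; I and e_prev carry over from the previous line; the table rounds u and y to 3 d.p., halves away from zero)
n=0: y=0, sp=1, e=sp−y=1; I=1, D=e−e_prev=1; u=2·1+5/4·1+0·1=3.25; next y=7/10·0+3/4·3.25=2.4375
n=1: y=2.4375, sp=-3, e=sp−y=-5.4375; I=-4.4375, D=e−e_prev=-6.4375; u=2·(-5.4375)+5/4·(-4.4375)+0·(-6.4375)=-16.421875; next y=7/10·2.4375+3/4·(-16.421875)≈-10.610156
n=2: y≈-10.610156, sp=-3, e=sp−y≈7.610156; I≈3.172656, D=e−e_prev≈13.047656; u=2·7.610156+5/4·3.172656+0·13.047656≈19.186133; next y=7/10·(-10.610156)+3/4·19.186133≈6.962490
n=3: y≈6.962490, sp=-3, e=sp−y≈-9.962490; I≈-6.789834, D=e−e_prev≈-17.572646; u=2·(-9.962490)+5/4·(-6.789834)+0·(-17.572646)≈-28.412273; next y=7/10·6.962490+3/4·(-28.412273)≈-16.435462
n=4: y≈-16.435462, sp=-3, e=sp−y≈13.435462; I≈6.645628, D=e−e_prev≈23.397952; u=2·13.435462+5/4·6.645628+0·23.397952≈35.177958; next y=7/10·(-16.435462)+3/4·35.177958≈14.878645
n=5: y≈14.878645, sp=-3, e=sp−y≈-17.878645; I≈-11.233018, D=e−e_prev≈-31.314107; u=2·(-17.878645)+5/4·(-11.233018)+0·(-31.314107)≈-49.798562; next y=7/10·14.878645+3/4·(-49.798562)≈-26.933870
n=6: y≈-26.933870, sp=-3, e=sp−y≈23.933870; I≈12.700852, D=e−e_prev≈41.812515; u=2·23.933870+5/4·12.700852+0·41.812515≈63.743806; next y=7/10·(-26.933870)+3/4·63.743806≈28.954145
n=7: y≈28.954145, sp=-3, e=sp−y≈-31.954145; I≈-19.253293, D=e−e_prev≈-55.888015; u=2·(-31.954145)+5/4·(-19.253293)+0·(-55.888015)≈-87.974906; next y=7/10·28.954145+3/4·(-87.974906)≈-45.713278
n=8: y≈-45.713278, sp=-3, e=sp−y≈42.713278; I≈23.459985, D=e−e_prev≈74.667423; u=2·42.713278+5/4·23.459985+0·74.667423≈114.751538; next y=7/10·(-45.713278)+3/4·114.751538≈54.064359
n=9: y≈54.064359, sp=-3, e=sp−y≈-57.064359; I≈-33.604373, D=e−e_prev≈-99.777637; u=2·(-57.064359)+5/4·(-33.604373)+0·(-99.777637)≈-156.134184; next y=7/10·54.064359+3/4·(-156.134184)≈-79.255587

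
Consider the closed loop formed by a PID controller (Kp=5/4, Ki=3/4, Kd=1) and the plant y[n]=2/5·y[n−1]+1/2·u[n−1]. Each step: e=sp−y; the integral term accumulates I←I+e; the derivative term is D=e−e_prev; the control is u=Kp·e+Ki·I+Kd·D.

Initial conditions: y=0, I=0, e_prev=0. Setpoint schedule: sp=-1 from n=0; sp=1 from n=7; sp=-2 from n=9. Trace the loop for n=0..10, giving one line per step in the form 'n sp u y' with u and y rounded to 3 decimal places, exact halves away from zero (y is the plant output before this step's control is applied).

0 -1 -3.000 0.000
1 -1 1.750 -1.500
2 -1 -4.700 0.275
3 -1 3.664 -2.240
4 -1 -7.449 0.936
5 -1 7.133 -3.350
6 -1 -12.120 2.226
7 1 19.224 -5.169
8 1 -23.686 7.544
9 -2 24.228 -8.825
10 -2 -36.250 8.584

(exact arithmetic carried between steps; '≈' marks a value shown rounded to 6 d.p. or computed from one; I and e_prev carry over from the previous line; the table rounds u and y to 3 d.p., halves away from zero)
n=0: y=0, sp=-1, e=sp−y=-1; I=-1, D=e−e_prev=-1; u=5/4·(-1)+3/4·(-1)+1·(-1)=-3; next y=2/5·0+1/2·(-3)=-1.5
n=1: y=-1.5, sp=-1, e=sp−y=0.5; I=-0.5, D=e−e_prev=1.5; u=5/4·0.5+3/4·(-0.5)+1·1.5=1.75; next y=2/5·(-1.5)+1/2·1.75=0.275
n=2: y=0.275, sp=-1, e=sp−y=-1.275; I=-1.775, D=e−e_prev=-1.775; u=5/4·(-1.275)+3/4·(-1.775)+1·(-1.775)=-4.7; next y=2/5·0.275+1/2·(-4.7)=-2.24
n=3: y=-2.24, sp=-1, e=sp−y=1.24; I=-0.535, D=e−e_prev=2.515; u=5/4·1.24+3/4·(-0.535)+1·2.515=3.66375; next y=2/5·(-2.24)+1/2·3.66375=0.935875
n=4: y=0.935875, sp=-1, e=sp−y=-1.935875; I=-2.470875, D=e−e_prev=-3.175875; u=5/4·(-1.935875)+3/4·(-2.470875)+1·(-3.175875)=-7.448875; next y=2/5·0.935875+1/2·(-7.448875)≈-3.350088
n=5: y≈-3.350088, sp=-1, e=sp−y≈2.350088; I≈-0.120788, D=e−e_prev≈4.285963; u=5/4·2.350088+3/4·(-0.120788)+1·4.285963≈7.132981; next y=2/5·(-3.350088)+1/2·7.132981≈2.226456
n=6: y≈2.226456, sp=-1, e=sp−y≈-3.226456; I≈-3.347243, D=e−e_prev≈-5.576543; u=5/4·(-3.226456)+3/4·(-3.347243)+1·(-5.576543)≈-12.120045; next y=2/5·2.226456+1/2·(-12.120045)≈-5.169440
n=7: y≈-5.169440, sp=1, e=sp−y≈6.169440; I≈2.822197, D=e−e_prev≈9.395896; u=5/4·6.169440+3/4·2.822197+1·9.395896≈19.224344; next y=2/5·(-5.169440)+1/2·19.224344≈7.544396
n=8: y≈7.544396, sp=1, e=sp−y≈-6.544396; I≈-3.722199, D=e−e_prev≈-12.713836; u=5/4·(-6.544396)+3/4·(-3.722199)+1·(-12.713836)≈-23.685980; next y=2/5·7.544396+1/2·(-23.685980)≈-8.825232
n=9: y≈-8.825232, sp=-2, e=sp−y≈6.825232; I≈3.103033, D=e−e_prev≈13.369628; u=5/4·6.825232+3/4·3.103033+1·13.369628≈24.228442; next y=2/5·(-8.825232)+1/2·24.228442≈8.584128
n=10: y≈8.584128, sp=-2, e=sp−y≈-10.584128; I≈-7.481095, D=e−e_prev≈-17.409360; u=5/4·(-10.584128)+3/4·(-7.481095)+1·(-17.409360)≈-36.250342; next y=2/5·8.584128+1/2·(-36.250342)≈-14.691520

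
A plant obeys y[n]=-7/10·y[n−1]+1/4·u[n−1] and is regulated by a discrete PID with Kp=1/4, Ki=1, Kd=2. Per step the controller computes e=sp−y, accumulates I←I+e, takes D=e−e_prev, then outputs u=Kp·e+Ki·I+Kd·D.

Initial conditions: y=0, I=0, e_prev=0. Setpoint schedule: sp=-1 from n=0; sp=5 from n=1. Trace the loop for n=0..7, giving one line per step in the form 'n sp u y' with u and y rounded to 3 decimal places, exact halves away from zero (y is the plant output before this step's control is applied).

(exact arithmetic carried between steps; '≈' marks a value shown rounded to 6 d.p. or computed from one; I and e_prev carry over from the previous line; the table rounds u and y to 3 d.p., halves away from zero)
n=0: y=0, sp=-1, e=sp−y=-1; I=-1, D=e−e_prev=-1; u=1/4·(-1)+1·(-1)+2·(-1)=-3.25; next y=-7/10·0+1/4·(-3.25)=-0.8125
n=1: y=-0.8125, sp=5, e=sp−y=5.8125; I=4.8125, D=e−e_prev=6.8125; u=1/4·5.8125+1·4.8125+2·6.8125=19.890625; next y=-7/10·(-0.8125)+1/4·19.890625≈5.541406
n=2: y≈5.541406, sp=5, e=sp−y≈-0.541406; I≈4.271094, D=e−e_prev≈-6.353906; u=1/4·(-0.541406)+1·4.271094+2·(-6.353906)≈-8.572070; next y=-7/10·5.541406+1/4·(-8.572070)≈-6.022002
n=3: y≈-6.022002, sp=5, e=sp−y≈11.022002; I≈15.293096, D=e−e_prev≈11.563408; u=1/4·11.022002+1·15.293096+2·11.563408≈41.175413; next y=-7/10·(-6.022002)+1/4·41.175413≈14.509255
n=4: y≈14.509255, sp=5, e=sp−y≈-9.509255; I≈5.783841, D=e−e_prev≈-20.531256; u=1/4·(-9.509255)+1·5.783841+2·(-20.531256)≈-37.655985; next y=-7/10·14.509255+1/4·(-37.655985)≈-19.570475
n=5: y≈-19.570475, sp=5, e=sp−y≈24.570475; I≈30.354316, D=e−e_prev≈34.079729; u=1/4·24.570475+1·30.354316+2·34.079729≈104.656392; next y=-7/10·(-19.570475)+1/4·104.656392≈39.863430
n=6: y≈39.863430, sp=5, e=sp−y≈-34.863430; I≈-4.509115, D=e−e_prev≈-59.433905; u=1/4·(-34.863430)+1·(-4.509115)+2·(-59.433905)≈-132.092782; next y=-7/10·39.863430+1/4·(-132.092782)≈-60.927597
n=7: y≈-60.927597, sp=5, e=sp−y≈65.927597; I≈61.418482, D=e−e_prev≈100.791027; u=1/4·65.927597+1·61.418482+2·100.791027≈279.482435; next y=-7/10·(-60.927597)+1/4·279.482435≈112.519926

0 -1 -3.250 0.000
1 5 19.891 -0.813
2 5 -8.572 5.541
3 5 41.175 -6.022
4 5 -37.656 14.509
5 5 104.656 -19.570
6 5 -132.093 39.863
7 5 279.482 -60.928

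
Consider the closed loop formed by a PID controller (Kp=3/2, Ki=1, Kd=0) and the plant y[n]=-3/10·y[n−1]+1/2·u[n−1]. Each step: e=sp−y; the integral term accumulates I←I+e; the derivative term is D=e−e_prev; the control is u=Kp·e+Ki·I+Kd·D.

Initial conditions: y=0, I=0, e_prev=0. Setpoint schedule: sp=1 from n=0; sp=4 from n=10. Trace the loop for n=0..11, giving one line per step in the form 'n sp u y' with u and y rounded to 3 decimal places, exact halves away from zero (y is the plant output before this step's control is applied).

0 1 2.500 0.000
1 1 0.375 1.250
2 1 3.719 -0.188
3 1 -0.352 1.916
4 1 5.398 -0.750
5 1 -2.038 2.924
6 1 8.089 -1.896
7 1 -5.289 4.613
8 1 12.702 -4.028
9 1 -11.240 7.560
10 4 28.319 -7.888
11 4 -20.827 16.526

(exact arithmetic carried between steps; '≈' marks a value shown rounded to 6 d.p. or computed from one; I and e_prev carry over from the previous line; the table rounds u and y to 3 d.p., halves away from zero)
n=0: y=0, sp=1, e=sp−y=1; I=1, D=e−e_prev=1; u=3/2·1+1·1+0·1=2.5; next y=-3/10·0+1/2·2.5=1.25
n=1: y=1.25, sp=1, e=sp−y=-0.25; I=0.75, D=e−e_prev=-1.25; u=3/2·(-0.25)+1·0.75+0·(-1.25)=0.375; next y=-3/10·1.25+1/2·0.375=-0.1875
n=2: y=-0.1875, sp=1, e=sp−y=1.1875; I=1.9375, D=e−e_prev=1.4375; u=3/2·1.1875+1·1.9375+0·1.4375=3.71875; next y=-3/10·(-0.1875)+1/2·3.71875=1.915625
n=3: y=1.915625, sp=1, e=sp−y=-0.915625; I=1.021875, D=e−e_prev=-2.103125; u=3/2·(-0.915625)+1·1.021875+0·(-2.103125)≈-0.351563; next y=-3/10·1.915625+1/2·(-0.351563)≈-0.750469
n=4: y≈-0.750469, sp=1, e=sp−y≈1.750469; I≈2.772344, D=e−e_prev≈2.666094; u=3/2·1.750469+1·2.772344+0·2.666094≈5.398047; next y=-3/10·(-0.750469)+1/2·5.398047≈2.924164
n=5: y≈2.924164, sp=1, e=sp−y≈-1.924164; I≈0.848180, D=e−e_prev≈-3.674633; u=3/2·(-1.924164)+1·0.848180+0·(-3.674633)≈-2.038066; next y=-3/10·2.924164+1/2·(-2.038066)≈-1.896282
n=6: y≈-1.896282, sp=1, e=sp−y≈2.896282; I≈3.744462, D=e−e_prev≈4.820446; u=3/2·2.896282+1·3.744462+0·4.820446≈8.088886; next y=-3/10·(-1.896282)+1/2·8.088886≈4.613328
n=7: y≈4.613328, sp=1, e=sp−y≈-3.613328; I≈0.131135, D=e−e_prev≈-6.509610; u=3/2·(-3.613328)+1·0.131135+0·(-6.509610)≈-5.288857; next y=-3/10·4.613328+1/2·(-5.288857)≈-4.028427
n=8: y≈-4.028427, sp=1, e=sp−y≈5.028427; I≈5.159561, D=e−e_prev≈8.641754; u=3/2·5.028427+1·5.159561+0·8.641754≈12.702201; next y=-3/10·(-4.028427)+1/2·12.702201≈7.559629
n=9: y≈7.559629, sp=1, e=sp−y≈-6.559629; I≈-1.400067, D=e−e_prev≈-11.588055; u=3/2·(-6.559629)+1·(-1.400067)+0·(-11.588055)≈-11.239510; next y=-3/10·7.559629+1/2·(-11.239510)≈-7.887644
n=10: y≈-7.887644, sp=4, e=sp−y≈11.887644; I≈10.487576, D=e−e_prev≈18.447273; u=3/2·11.887644+1·10.487576+0·18.447273≈28.319042; next y=-3/10·(-7.887644)+1/2·28.319042≈16.525814
n=11: y≈16.525814, sp=4, e=sp−y≈-12.525814; I≈-2.038238, D=e−e_prev≈-24.413458; u=3/2·(-12.525814)+1·(-2.038238)+0·(-24.413458)≈-20.826959; next y=-3/10·16.525814+1/2·(-20.826959)≈-15.371224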